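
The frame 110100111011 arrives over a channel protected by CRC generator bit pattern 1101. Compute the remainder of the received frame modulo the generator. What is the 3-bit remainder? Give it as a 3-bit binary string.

010

Modulo-2 division of 110100111011 by 1101:
  pos 0: 1101 XOR 1101 = 0000
  pos 6: 1110 XOR 1101 = 0011
  pos 8: 1111 XOR 1101 = 0010
Remainder = 010 (nonzero — an error is detected).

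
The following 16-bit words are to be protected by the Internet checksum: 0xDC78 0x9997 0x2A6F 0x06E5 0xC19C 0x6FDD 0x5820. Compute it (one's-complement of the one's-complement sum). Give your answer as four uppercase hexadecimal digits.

One's-complement addition (fold any carry out of bit 15 back into bit 0):
  0xDC78 + 0x9997 = 0x1760F → wrap carry → 0x7610
  0x7610 + 0x2A6F = 0x0A07F
  0xA07F + 0x06E5 = 0x0A764
  0xA764 + 0xC19C = 0x16900 → wrap carry → 0x6901
  0x6901 + 0x6FDD = 0x0D8DE
  0xD8DE + 0x5820 = 0x130FE → wrap carry → 0x30FF
One's-complement sum = 0x30FF.
Checksum = ~0x30FF & 0xFFFF = 0xCF00.

CF00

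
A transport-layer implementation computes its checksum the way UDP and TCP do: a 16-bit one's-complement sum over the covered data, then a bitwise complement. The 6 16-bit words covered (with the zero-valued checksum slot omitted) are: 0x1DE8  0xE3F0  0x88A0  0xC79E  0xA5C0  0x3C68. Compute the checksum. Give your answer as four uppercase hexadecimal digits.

CBBE

One's-complement addition (fold any carry out of bit 15 back into bit 0):
  0x1DE8 + 0xE3F0 = 0x101D8 → wrap carry → 0x01D9
  0x01D9 + 0x88A0 = 0x08A79
  0x8A79 + 0xC79E = 0x15217 → wrap carry → 0x5218
  0x5218 + 0xA5C0 = 0x0F7D8
  0xF7D8 + 0x3C68 = 0x13440 → wrap carry → 0x3441
One's-complement sum = 0x3441.
Checksum = ~0x3441 & 0xFFFF = 0xCBBE.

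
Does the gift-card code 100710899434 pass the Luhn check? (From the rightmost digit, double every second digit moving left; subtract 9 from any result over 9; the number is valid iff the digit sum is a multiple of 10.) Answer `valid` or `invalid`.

valid

From the right, keep odd positions and double even positions (subtract 9 from any doubled value over 9):
  doubled (positions 2,4,...): 6 9 7 2 0 2 → sum 26
  kept (positions 1,3,...): 4 4 9 0 7 0 → sum 24
Total = 50.
50 mod 10 = 0, so the number is valid.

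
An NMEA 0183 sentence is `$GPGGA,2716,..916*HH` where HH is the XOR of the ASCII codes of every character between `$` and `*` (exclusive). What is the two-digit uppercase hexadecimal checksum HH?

6A

XOR the ASCII codes of the payload characters:
  'G' = 0x47 → acc = 0x47
  'P' = 0x50 → acc = 0x17
  'G' = 0x47 → acc = 0x50
  'G' = 0x47 → acc = 0x17
  'A' = 0x41 → acc = 0x56
  ',' = 0x2C → acc = 0x7A
  '2' = 0x32 → acc = 0x48
  '7' = 0x37 → acc = 0x7F
  '1' = 0x31 → acc = 0x4E
  '6' = 0x36 → acc = 0x78
  ',' = 0x2C → acc = 0x54
  '.' = 0x2E → acc = 0x7A
  '.' = 0x2E → acc = 0x54
  '9' = 0x39 → acc = 0x6D
  '1' = 0x31 → acc = 0x5C
  '6' = 0x36 → acc = 0x6A
Checksum = 0x6A.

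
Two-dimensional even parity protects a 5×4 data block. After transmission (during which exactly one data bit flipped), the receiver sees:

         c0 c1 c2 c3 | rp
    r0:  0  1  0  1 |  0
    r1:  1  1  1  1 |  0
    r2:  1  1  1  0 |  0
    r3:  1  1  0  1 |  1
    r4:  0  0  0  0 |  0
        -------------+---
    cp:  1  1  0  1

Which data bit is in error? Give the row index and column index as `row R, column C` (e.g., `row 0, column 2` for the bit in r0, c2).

Recompute each row's even parity and compare to rp:
  r0: data parity 0, sent rp 0 → ok
  r1: data parity 0, sent rp 0 → ok
  r2: data parity 1, sent rp 0 → mismatch
  r3: data parity 1, sent rp 1 → ok
  r4: data parity 0, sent rp 0 → ok
Recompute each column's even parity and compare to cp:
  c0: data parity 1, sent cp 1 → ok
  c1: data parity 0, sent cp 1 → mismatch
  c2: data parity 0, sent cp 0 → ok
  c3: data parity 1, sent cp 1 → ok
Exactly one row (r2) and one column (c1) fail → the flipped bit is at their intersection.

row 2, column 1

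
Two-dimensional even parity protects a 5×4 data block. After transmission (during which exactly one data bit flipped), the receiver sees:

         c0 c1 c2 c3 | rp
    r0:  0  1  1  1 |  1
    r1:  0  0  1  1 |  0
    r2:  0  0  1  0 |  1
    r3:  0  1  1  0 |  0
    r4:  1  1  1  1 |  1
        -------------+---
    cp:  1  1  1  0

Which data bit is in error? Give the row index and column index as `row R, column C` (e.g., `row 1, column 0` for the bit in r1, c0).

row 4, column 3

Recompute each row's even parity and compare to rp:
  r0: data parity 1, sent rp 1 → ok
  r1: data parity 0, sent rp 0 → ok
  r2: data parity 1, sent rp 1 → ok
  r3: data parity 0, sent rp 0 → ok
  r4: data parity 0, sent rp 1 → mismatch
Recompute each column's even parity and compare to cp:
  c0: data parity 1, sent cp 1 → ok
  c1: data parity 1, sent cp 1 → ok
  c2: data parity 1, sent cp 1 → ok
  c3: data parity 1, sent cp 0 → mismatch
Exactly one row (r4) and one column (c3) fail → the flipped bit is at their intersection.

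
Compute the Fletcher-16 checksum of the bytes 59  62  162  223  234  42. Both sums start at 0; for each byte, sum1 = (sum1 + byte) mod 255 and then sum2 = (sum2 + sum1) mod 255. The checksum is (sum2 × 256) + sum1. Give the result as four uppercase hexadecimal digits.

Running sums (mod 255):
  after byte 0 (59): sum1=59, sum2=59
  after byte 1 (62): sum1=121, sum2=180
  after byte 2 (162): sum1=28, sum2=208
  after byte 3 (223): sum1=251, sum2=204
  after byte 4 (234): sum1=230, sum2=179
  after byte 5 (42): sum1=17, sum2=196
Checksum = sum2·256 + sum1 = 196·256 + 17 = 50193 = 0xC411.

C411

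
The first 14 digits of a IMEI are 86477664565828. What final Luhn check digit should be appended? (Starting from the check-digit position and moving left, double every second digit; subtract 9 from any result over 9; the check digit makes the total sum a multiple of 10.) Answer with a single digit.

Partial digits right→left: 8 2 8 5 6 5 4 6 6 7 7 4 6 8
Double every second digit counting from the check-digit position (so the 1st, 3rd, 5th, ... of the partial from the right).
  doubled (with −9 where >9): 7 7 3 8 3 5 3 → sum 36
  kept as-is: 2 5 5 6 7 4 8 → sum 37
Total = 36 + 37 = 73.
Check digit = (10 − (73 mod 10)) mod 10 = 7.

7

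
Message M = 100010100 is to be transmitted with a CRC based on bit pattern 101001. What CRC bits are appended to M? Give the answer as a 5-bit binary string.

00101

Append 5 zeros: 10001010000000. Divide by 101001 (XOR where the leading bit is 1):
  pos 0: 100010 XOR 101001 = 001011
  pos 2: 101110 XOR 101001 = 000111
  pos 5: 111000 XOR 101001 = 010001
  pos 6: 100010 XOR 101001 = 001011
  pos 8: 101100 XOR 101001 = 000101
Remainder (last 5 bits) = 00101. This is the CRC / FCS.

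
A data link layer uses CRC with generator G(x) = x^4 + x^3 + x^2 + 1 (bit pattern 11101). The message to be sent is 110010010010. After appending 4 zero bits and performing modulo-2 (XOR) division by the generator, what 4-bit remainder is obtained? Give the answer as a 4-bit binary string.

1011

Append 4 zeros: 1100100100100000. Divide by 11101 (XOR where the leading bit is 1):
  pos 0: 11001 XOR 11101 = 00100
  pos 2: 10000 XOR 11101 = 01101
  pos 3: 11011 XOR 11101 = 00110
  pos 5: 11000 XOR 11101 = 00101
  pos 7: 10110 XOR 11101 = 01011
  pos 8: 10110 XOR 11101 = 01011
  pos 9: 10110 XOR 11101 = 01011
  pos 10: 10110 XOR 11101 = 01011
  pos 11: 10110 XOR 11101 = 01011
Remainder (last 4 bits) = 1011. This is the CRC / FCS.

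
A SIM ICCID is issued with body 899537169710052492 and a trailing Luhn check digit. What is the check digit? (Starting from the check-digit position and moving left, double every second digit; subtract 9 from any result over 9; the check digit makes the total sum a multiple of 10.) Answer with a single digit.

Partial digits right→left: 2 9 4 2 5 0 0 1 7 9 6 1 7 3 5 9 9 8
Double every second digit counting from the check-digit position (so the 1st, 3rd, 5th, ... of the partial from the right).
  doubled (with −9 where >9): 4 8 1 0 5 3 5 1 9 → sum 36
  kept as-is: 9 2 0 1 9 1 3 9 8 → sum 42
Total = 36 + 42 = 78.
Check digit = (10 − (78 mod 10)) mod 10 = 2.

2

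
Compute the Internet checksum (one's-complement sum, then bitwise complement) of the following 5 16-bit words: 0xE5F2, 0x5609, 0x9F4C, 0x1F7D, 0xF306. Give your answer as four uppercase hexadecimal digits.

1233

One's-complement addition (fold any carry out of bit 15 back into bit 0):
  0xE5F2 + 0x5609 = 0x13BFB → wrap carry → 0x3BFC
  0x3BFC + 0x9F4C = 0x0DB48
  0xDB48 + 0x1F7D = 0x0FAC5
  0xFAC5 + 0xF306 = 0x1EDCB → wrap carry → 0xEDCC
One's-complement sum = 0xEDCC.
Checksum = ~0xEDCC & 0xFFFF = 0x1233.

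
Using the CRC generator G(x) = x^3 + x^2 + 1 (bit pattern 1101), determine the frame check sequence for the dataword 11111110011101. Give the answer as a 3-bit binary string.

Append 3 zeros: 11111110011101000. Divide by 1101 (XOR where the leading bit is 1):
  pos 0: 1111 XOR 1101 = 0010
  pos 2: 1011 XOR 1101 = 0110
  pos 3: 1101 XOR 1101 = 0000
  pos 9: 1110 XOR 1101 = 0011
  pos 11: 1110 XOR 1101 = 0011
  pos 13: 1100 XOR 1101 = 0001
Remainder (last 3 bits) = 001. This is the CRC / FCS.

001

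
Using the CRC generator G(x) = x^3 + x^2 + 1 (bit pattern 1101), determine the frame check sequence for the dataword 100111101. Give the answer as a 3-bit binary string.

100

Append 3 zeros: 100111101000. Divide by 1101 (XOR where the leading bit is 1):
  pos 0: 1001 XOR 1101 = 0100
  pos 1: 1001 XOR 1101 = 0100
  pos 2: 1001 XOR 1101 = 0100
  pos 3: 1001 XOR 1101 = 0100
  pos 4: 1000 XOR 1101 = 0101
  pos 5: 1011 XOR 1101 = 0110
  pos 6: 1100 XOR 1101 = 0001
Remainder (last 3 bits) = 100. This is the CRC / FCS.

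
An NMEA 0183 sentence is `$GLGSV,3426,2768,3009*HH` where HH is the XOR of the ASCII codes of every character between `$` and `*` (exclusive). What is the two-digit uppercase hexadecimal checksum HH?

67

XOR the ASCII codes of the payload characters:
  'G' = 0x47 → acc = 0x47
  'L' = 0x4C → acc = 0x0B
  'G' = 0x47 → acc = 0x4C
  'S' = 0x53 → acc = 0x1F
  'V' = 0x56 → acc = 0x49
  ',' = 0x2C → acc = 0x65
  '3' = 0x33 → acc = 0x56
  '4' = 0x34 → acc = 0x62
  '2' = 0x32 → acc = 0x50
  '6' = 0x36 → acc = 0x66
  ',' = 0x2C → acc = 0x4A
  '2' = 0x32 → acc = 0x78
  '7' = 0x37 → acc = 0x4F
  '6' = 0x36 → acc = 0x79
  '8' = 0x38 → acc = 0x41
  ',' = 0x2C → acc = 0x6D
  '3' = 0x33 → acc = 0x5E
  '0' = 0x30 → acc = 0x6E
  '0' = 0x30 → acc = 0x5E
  '9' = 0x39 → acc = 0x67
Checksum = 0x67.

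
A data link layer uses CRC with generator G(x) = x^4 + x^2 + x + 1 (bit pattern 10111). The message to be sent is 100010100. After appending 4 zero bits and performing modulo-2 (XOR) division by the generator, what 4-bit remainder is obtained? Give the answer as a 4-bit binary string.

Append 4 zeros: 1000101000000. Divide by 10111 (XOR where the leading bit is 1):
  pos 0: 10001 XOR 10111 = 00110
  pos 2: 11001 XOR 10111 = 01110
  pos 3: 11100 XOR 10111 = 01011
  pos 4: 10110 XOR 10111 = 00001
  pos 8: 10000 XOR 10111 = 00111
Remainder (last 4 bits) = 0111. This is the CRC / FCS.

0111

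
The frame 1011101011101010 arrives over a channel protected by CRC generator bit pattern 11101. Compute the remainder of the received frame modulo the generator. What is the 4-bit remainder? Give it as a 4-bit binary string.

Modulo-2 division of 1011101011101010 by 11101:
  pos 0: 10111 XOR 11101 = 01010
  pos 1: 10100 XOR 11101 = 01001
  pos 2: 10011 XOR 11101 = 01110
  pos 3: 11100 XOR 11101 = 00001
  pos 7: 11110 XOR 11101 = 00011
  pos 10: 11101 XOR 11101 = 00000
Remainder = 0000 (zero — the frame passes the CRC check).

0000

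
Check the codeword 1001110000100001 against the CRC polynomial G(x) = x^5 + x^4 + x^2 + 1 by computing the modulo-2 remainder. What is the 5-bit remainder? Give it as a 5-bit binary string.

Modulo-2 division of 1001110000100001 by 110101:
  pos 0: 100111 XOR 110101 = 010010
  pos 1: 100100 XOR 110101 = 010001
  pos 2: 100010 XOR 110101 = 010111
  pos 3: 101110 XOR 110101 = 011011
  pos 4: 110110 XOR 110101 = 000011
  pos 8: 111000 XOR 110101 = 001101
  pos 10: 110101 XOR 110101 = 000000
Remainder = 00000 (zero — the frame passes the CRC check).

00000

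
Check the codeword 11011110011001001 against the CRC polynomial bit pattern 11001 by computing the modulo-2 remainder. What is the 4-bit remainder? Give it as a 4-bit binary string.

0000

Modulo-2 division of 11011110011001001 by 11001:
  pos 0: 11011 XOR 11001 = 00010
  pos 3: 10110 XOR 11001 = 01111
  pos 4: 11110 XOR 11001 = 00111
  pos 6: 11111 XOR 11001 = 00110
  pos 8: 11000 XOR 11001 = 00001
  pos 12: 11001 XOR 11001 = 00000
Remainder = 0000 (zero — the frame passes the CRC check).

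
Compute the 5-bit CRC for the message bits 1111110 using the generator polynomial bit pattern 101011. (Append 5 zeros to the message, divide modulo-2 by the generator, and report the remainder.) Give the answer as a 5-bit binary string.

Append 5 zeros: 111111000000. Divide by 101011 (XOR where the leading bit is 1):
  pos 0: 111111 XOR 101011 = 010100
  pos 1: 101000 XOR 101011 = 000011
  pos 5: 110000 XOR 101011 = 011011
  pos 6: 110110 XOR 101011 = 011101
Remainder (last 5 bits) = 11101. This is the CRC / FCS.

11101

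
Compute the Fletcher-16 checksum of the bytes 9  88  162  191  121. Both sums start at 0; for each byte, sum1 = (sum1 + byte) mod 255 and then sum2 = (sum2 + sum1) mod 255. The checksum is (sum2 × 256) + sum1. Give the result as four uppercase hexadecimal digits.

Running sums (mod 255):
  after byte 0 (9): sum1=9, sum2=9
  after byte 1 (88): sum1=97, sum2=106
  after byte 2 (162): sum1=4, sum2=110
  after byte 3 (191): sum1=195, sum2=50
  after byte 4 (121): sum1=61, sum2=111
Checksum = sum2·256 + sum1 = 111·256 + 61 = 28477 = 0x6F3D.

6F3D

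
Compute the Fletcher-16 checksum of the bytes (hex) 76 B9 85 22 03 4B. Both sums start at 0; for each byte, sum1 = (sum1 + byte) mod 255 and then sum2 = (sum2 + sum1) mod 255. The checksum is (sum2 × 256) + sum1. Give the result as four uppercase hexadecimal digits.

Running sums (mod 255):
  after byte 0 (76): sum1=118, sum2=118
  after byte 1 (B9): sum1=48, sum2=166
  after byte 2 (85): sum1=181, sum2=92
  after byte 3 (22): sum1=215, sum2=52
  after byte 4 (03): sum1=218, sum2=15
  after byte 5 (4B): sum1=38, sum2=53
Checksum = sum2·256 + sum1 = 53·256 + 38 = 13606 = 0x3526.

3526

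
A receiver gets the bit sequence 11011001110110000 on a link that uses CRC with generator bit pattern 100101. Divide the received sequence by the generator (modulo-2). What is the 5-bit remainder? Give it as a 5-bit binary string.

Modulo-2 division of 11011001110110000 by 100101:
  pos 0: 110110 XOR 100101 = 010011
  pos 1: 100110 XOR 100101 = 000011
  pos 5: 111110 XOR 100101 = 011011
  pos 6: 110111 XOR 100101 = 010010
  pos 7: 100101 XOR 100101 = 000000
Remainder = 00000 (zero — the frame passes the CRC check).

00000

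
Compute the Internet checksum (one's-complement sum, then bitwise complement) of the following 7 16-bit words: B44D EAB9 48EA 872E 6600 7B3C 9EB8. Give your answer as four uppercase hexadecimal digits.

10EA

One's-complement addition (fold any carry out of bit 15 back into bit 0):
  0xB44D + 0xEAB9 = 0x19F06 → wrap carry → 0x9F07
  0x9F07 + 0x48EA = 0x0E7F1
  0xE7F1 + 0x872E = 0x16F1F → wrap carry → 0x6F20
  0x6F20 + 0x6600 = 0x0D520
  0xD520 + 0x7B3C = 0x1505C → wrap carry → 0x505D
  0x505D + 0x9EB8 = 0x0EF15
One's-complement sum = 0xEF15.
Checksum = ~0xEF15 & 0xFFFF = 0x10EA.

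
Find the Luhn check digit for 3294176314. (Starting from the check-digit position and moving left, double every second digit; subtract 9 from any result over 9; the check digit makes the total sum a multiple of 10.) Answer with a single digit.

9

Partial digits right→left: 4 1 3 6 7 1 4 9 2 3
Double every second digit counting from the check-digit position (so the 1st, 3rd, 5th, ... of the partial from the right).
  doubled (with −9 where >9): 8 6 5 8 4 → sum 31
  kept as-is: 1 6 1 9 3 → sum 20
Total = 31 + 20 = 51.
Check digit = (10 − (51 mod 10)) mod 10 = 9.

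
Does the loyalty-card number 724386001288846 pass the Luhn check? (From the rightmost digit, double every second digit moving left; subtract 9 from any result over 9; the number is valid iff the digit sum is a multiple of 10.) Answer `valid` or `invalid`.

From the right, keep odd positions and double even positions (subtract 9 from any doubled value over 9):
  doubled (positions 2,4,...): 8 7 4 0 3 6 4 → sum 32
  kept (positions 1,3,...): 6 8 8 1 0 8 4 7 → sum 42
Total = 74.
74 mod 10 = 4, so the number is invalid.

invalid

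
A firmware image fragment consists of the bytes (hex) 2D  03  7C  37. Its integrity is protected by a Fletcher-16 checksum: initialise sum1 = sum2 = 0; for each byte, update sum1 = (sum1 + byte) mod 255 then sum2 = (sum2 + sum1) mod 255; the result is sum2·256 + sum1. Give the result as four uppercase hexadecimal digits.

Running sums (mod 255):
  after byte 0 (2D): sum1=45, sum2=45
  after byte 1 (03): sum1=48, sum2=93
  after byte 2 (7C): sum1=172, sum2=10
  after byte 3 (37): sum1=227, sum2=237
Checksum = sum2·256 + sum1 = 237·256 + 227 = 60899 = 0xEDE3.

EDE3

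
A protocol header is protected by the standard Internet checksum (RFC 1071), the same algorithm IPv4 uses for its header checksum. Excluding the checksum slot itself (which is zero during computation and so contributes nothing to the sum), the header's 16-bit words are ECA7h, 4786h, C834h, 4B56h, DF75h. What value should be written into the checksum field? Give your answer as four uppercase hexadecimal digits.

D8D0

One's-complement addition (fold any carry out of bit 15 back into bit 0):
  0xECA7 + 0x4786 = 0x1342D → wrap carry → 0x342E
  0x342E + 0xC834 = 0x0FC62
  0xFC62 + 0x4B56 = 0x147B8 → wrap carry → 0x47B9
  0x47B9 + 0xDF75 = 0x1272E → wrap carry → 0x272F
One's-complement sum = 0x272F.
Checksum = ~0x272F & 0xFFFF = 0xD8D0.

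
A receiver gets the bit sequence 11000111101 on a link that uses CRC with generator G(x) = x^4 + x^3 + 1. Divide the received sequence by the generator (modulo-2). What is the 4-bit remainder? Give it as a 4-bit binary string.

0000

Modulo-2 division of 11000111101 by 11001:
  pos 0: 11000 XOR 11001 = 00001
  pos 4: 11111 XOR 11001 = 00110
  pos 6: 11001 XOR 11001 = 00000
Remainder = 0000 (zero — the frame passes the CRC check).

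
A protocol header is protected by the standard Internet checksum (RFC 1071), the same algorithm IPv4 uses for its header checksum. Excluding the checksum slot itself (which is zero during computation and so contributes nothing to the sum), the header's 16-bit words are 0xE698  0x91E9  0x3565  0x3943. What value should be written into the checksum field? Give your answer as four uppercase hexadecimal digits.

18D5

One's-complement addition (fold any carry out of bit 15 back into bit 0):
  0xE698 + 0x91E9 = 0x17881 → wrap carry → 0x7882
  0x7882 + 0x3565 = 0x0ADE7
  0xADE7 + 0x3943 = 0x0E72A
One's-complement sum = 0xE72A.
Checksum = ~0xE72A & 0xFFFF = 0x18D5.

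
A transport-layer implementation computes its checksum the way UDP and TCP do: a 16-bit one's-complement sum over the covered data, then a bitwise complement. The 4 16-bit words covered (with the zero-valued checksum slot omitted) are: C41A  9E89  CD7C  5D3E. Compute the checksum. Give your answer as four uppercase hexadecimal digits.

72A0

One's-complement addition (fold any carry out of bit 15 back into bit 0):
  0xC41A + 0x9E89 = 0x162A3 → wrap carry → 0x62A4
  0x62A4 + 0xCD7C = 0x13020 → wrap carry → 0x3021
  0x3021 + 0x5D3E = 0x08D5F
One's-complement sum = 0x8D5F.
Checksum = ~0x8D5F & 0xFFFF = 0x72A0.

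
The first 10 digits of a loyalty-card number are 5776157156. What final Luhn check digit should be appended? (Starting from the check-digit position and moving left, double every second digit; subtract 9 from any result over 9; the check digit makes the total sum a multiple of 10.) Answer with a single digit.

Partial digits right→left: 6 5 1 7 5 1 6 7 7 5
Double every second digit counting from the check-digit position (so the 1st, 3rd, 5th, ... of the partial from the right).
  doubled (with −9 where >9): 3 2 1 3 5 → sum 14
  kept as-is: 5 7 1 7 5 → sum 25
Total = 14 + 25 = 39.
Check digit = (10 − (39 mod 10)) mod 10 = 1.

1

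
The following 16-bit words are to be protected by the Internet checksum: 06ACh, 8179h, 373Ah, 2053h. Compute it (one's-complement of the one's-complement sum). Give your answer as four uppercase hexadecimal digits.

One's-complement addition (fold any carry out of bit 15 back into bit 0):
  0x06AC + 0x8179 = 0x08825
  0x8825 + 0x373A = 0x0BF5F
  0xBF5F + 0x2053 = 0x0DFB2
One's-complement sum = 0xDFB2.
Checksum = ~0xDFB2 & 0xFFFF = 0x204D.

204D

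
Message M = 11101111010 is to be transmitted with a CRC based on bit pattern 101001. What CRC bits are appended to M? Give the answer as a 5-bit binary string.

Append 5 zeros: 1110111101000000. Divide by 101001 (XOR where the leading bit is 1):
  pos 0: 111011 XOR 101001 = 010010
  pos 1: 100101 XOR 101001 = 001100
  pos 3: 110010 XOR 101001 = 011011
  pos 4: 110111 XOR 101001 = 011110
  pos 5: 111100 XOR 101001 = 010101
  pos 6: 101010 XOR 101001 = 000011
  pos 10: 110000 XOR 101001 = 011001
Remainder (last 5 bits) = 11001. This is the CRC / FCS.

11001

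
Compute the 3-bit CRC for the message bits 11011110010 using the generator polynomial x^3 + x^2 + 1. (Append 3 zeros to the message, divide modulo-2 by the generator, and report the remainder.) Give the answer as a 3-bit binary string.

000

Append 3 zeros: 11011110010000. Divide by 1101 (XOR where the leading bit is 1):
  pos 0: 1101 XOR 1101 = 0000
  pos 4: 1110 XOR 1101 = 0011
  pos 6: 1101 XOR 1101 = 0000
Remainder (last 3 bits) = 000. This is the CRC / FCS.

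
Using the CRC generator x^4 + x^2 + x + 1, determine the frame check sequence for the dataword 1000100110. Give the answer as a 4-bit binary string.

1010

Append 4 zeros: 10001001100000. Divide by 10111 (XOR where the leading bit is 1):
  pos 0: 10001 XOR 10111 = 00110
  pos 2: 11000 XOR 10111 = 01111
  pos 3: 11111 XOR 10111 = 01000
  pos 4: 10001 XOR 10111 = 00110
  pos 6: 11000 XOR 10111 = 01111
  pos 7: 11110 XOR 10111 = 01001
  pos 8: 10010 XOR 10111 = 00101
Remainder (last 4 bits) = 1010. This is the CRC / FCS.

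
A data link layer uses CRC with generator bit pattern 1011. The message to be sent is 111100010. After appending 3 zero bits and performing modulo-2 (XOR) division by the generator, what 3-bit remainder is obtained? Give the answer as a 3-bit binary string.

101

Append 3 zeros: 111100010000. Divide by 1011 (XOR where the leading bit is 1):
  pos 0: 1111 XOR 1011 = 0100
  pos 1: 1000 XOR 1011 = 0011
  pos 3: 1100 XOR 1011 = 0111
  pos 4: 1111 XOR 1011 = 0100
  pos 5: 1000 XOR 1011 = 0011
  pos 7: 1100 XOR 1011 = 0111
  pos 8: 1110 XOR 1011 = 0101
Remainder (last 3 bits) = 101. This is the CRC / FCS.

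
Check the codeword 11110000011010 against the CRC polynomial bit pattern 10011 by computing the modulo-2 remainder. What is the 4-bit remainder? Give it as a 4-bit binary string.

0010

Modulo-2 division of 11110000011010 by 10011:
  pos 0: 11110 XOR 10011 = 01101
  pos 1: 11010 XOR 10011 = 01001
  pos 2: 10010 XOR 10011 = 00001
  pos 6: 10011 XOR 10011 = 00000
Remainder = 0010 (nonzero — an error is detected).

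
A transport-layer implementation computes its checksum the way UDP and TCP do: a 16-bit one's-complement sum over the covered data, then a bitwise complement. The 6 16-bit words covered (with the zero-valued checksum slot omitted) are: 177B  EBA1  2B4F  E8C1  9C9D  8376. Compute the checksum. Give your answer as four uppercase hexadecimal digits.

One's-complement addition (fold any carry out of bit 15 back into bit 0):
  0x177B + 0xEBA1 = 0x1031C → wrap carry → 0x031D
  0x031D + 0x2B4F = 0x02E6C
  0x2E6C + 0xE8C1 = 0x1172D → wrap carry → 0x172E
  0x172E + 0x9C9D = 0x0B3CB
  0xB3CB + 0x8376 = 0x13741 → wrap carry → 0x3742
One's-complement sum = 0x3742.
Checksum = ~0x3742 & 0xFFFF = 0xC8BD.

C8BD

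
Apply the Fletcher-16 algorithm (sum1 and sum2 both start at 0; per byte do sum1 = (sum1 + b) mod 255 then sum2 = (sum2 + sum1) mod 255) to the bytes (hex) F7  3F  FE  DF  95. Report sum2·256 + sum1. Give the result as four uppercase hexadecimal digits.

Running sums (mod 255):
  after byte 0 (F7): sum1=247, sum2=247
  after byte 1 (3F): sum1=55, sum2=47
  after byte 2 (FE): sum1=54, sum2=101
  after byte 3 (DF): sum1=22, sum2=123
  after byte 4 (95): sum1=171, sum2=39
Checksum = sum2·256 + sum1 = 39·256 + 171 = 10155 = 0x27AB.

27AB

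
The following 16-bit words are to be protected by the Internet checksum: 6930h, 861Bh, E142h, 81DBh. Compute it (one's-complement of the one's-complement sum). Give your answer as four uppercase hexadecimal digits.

One's-complement addition (fold any carry out of bit 15 back into bit 0):
  0x6930 + 0x861B = 0x0EF4B
  0xEF4B + 0xE142 = 0x1D08D → wrap carry → 0xD08E
  0xD08E + 0x81DB = 0x15269 → wrap carry → 0x526A
One's-complement sum = 0x526A.
Checksum = ~0x526A & 0xFFFF = 0xAD95.

AD95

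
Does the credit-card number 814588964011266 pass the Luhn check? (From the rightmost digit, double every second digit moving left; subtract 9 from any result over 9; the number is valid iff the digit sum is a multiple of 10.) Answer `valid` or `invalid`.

From the right, keep odd positions and double even positions (subtract 9 from any doubled value over 9):
  doubled (positions 2,4,...): 3 2 0 3 7 1 2 → sum 18
  kept (positions 1,3,...): 6 2 1 4 9 8 4 8 → sum 42
Total = 60.
60 mod 10 = 0, so the number is valid.

valid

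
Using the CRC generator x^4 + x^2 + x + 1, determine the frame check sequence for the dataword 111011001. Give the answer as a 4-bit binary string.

Append 4 zeros: 1110110010000. Divide by 10111 (XOR where the leading bit is 1):
  pos 0: 11101 XOR 10111 = 01010
  pos 1: 10101 XOR 10111 = 00010
  pos 4: 10001 XOR 10111 = 00110
  pos 6: 11000 XOR 10111 = 01111
  pos 7: 11110 XOR 10111 = 01001
  pos 8: 10010 XOR 10111 = 00101
Remainder (last 4 bits) = 0101. This is the CRC / FCS.

0101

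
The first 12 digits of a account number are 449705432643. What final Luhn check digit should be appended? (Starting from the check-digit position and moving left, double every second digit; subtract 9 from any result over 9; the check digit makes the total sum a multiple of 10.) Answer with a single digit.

8

Partial digits right→left: 3 4 6 2 3 4 5 0 7 9 4 4
Double every second digit counting from the check-digit position (so the 1st, 3rd, 5th, ... of the partial from the right).
  doubled (with −9 where >9): 6 3 6 1 5 8 → sum 29
  kept as-is: 4 2 4 0 9 4 → sum 23
Total = 29 + 23 = 52.
Check digit = (10 − (52 mod 10)) mod 10 = 8.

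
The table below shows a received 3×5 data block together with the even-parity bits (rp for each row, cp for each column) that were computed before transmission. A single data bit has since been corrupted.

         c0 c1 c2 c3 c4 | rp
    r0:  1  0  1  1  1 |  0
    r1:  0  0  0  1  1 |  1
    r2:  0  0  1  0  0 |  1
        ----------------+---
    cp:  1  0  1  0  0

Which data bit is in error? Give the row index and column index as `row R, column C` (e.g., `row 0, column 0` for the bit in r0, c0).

row 1, column 2

Recompute each row's even parity and compare to rp:
  r0: data parity 0, sent rp 0 → ok
  r1: data parity 0, sent rp 1 → mismatch
  r2: data parity 1, sent rp 1 → ok
Recompute each column's even parity and compare to cp:
  c0: data parity 1, sent cp 1 → ok
  c1: data parity 0, sent cp 0 → ok
  c2: data parity 0, sent cp 1 → mismatch
  c3: data parity 0, sent cp 0 → ok
  c4: data parity 0, sent cp 0 → ok
Exactly one row (r1) and one column (c2) fail → the flipped bit is at their intersection.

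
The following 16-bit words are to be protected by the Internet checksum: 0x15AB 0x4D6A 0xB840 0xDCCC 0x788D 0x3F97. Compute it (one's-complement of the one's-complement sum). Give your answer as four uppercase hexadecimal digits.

4FB8

One's-complement addition (fold any carry out of bit 15 back into bit 0):
  0x15AB + 0x4D6A = 0x06315
  0x6315 + 0xB840 = 0x11B55 → wrap carry → 0x1B56
  0x1B56 + 0xDCCC = 0x0F822
  0xF822 + 0x788D = 0x170AF → wrap carry → 0x70B0
  0x70B0 + 0x3F97 = 0x0B047
One's-complement sum = 0xB047.
Checksum = ~0xB047 & 0xFFFF = 0x4FB8.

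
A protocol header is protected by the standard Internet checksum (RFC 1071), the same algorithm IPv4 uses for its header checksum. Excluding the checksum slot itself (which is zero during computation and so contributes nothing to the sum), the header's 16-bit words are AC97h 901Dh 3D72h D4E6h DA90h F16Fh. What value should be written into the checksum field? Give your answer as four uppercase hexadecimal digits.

E4F0

One's-complement addition (fold any carry out of bit 15 back into bit 0):
  0xAC97 + 0x901D = 0x13CB4 → wrap carry → 0x3CB5
  0x3CB5 + 0x3D72 = 0x07A27
  0x7A27 + 0xD4E6 = 0x14F0D → wrap carry → 0x4F0E
  0x4F0E + 0xDA90 = 0x1299E → wrap carry → 0x299F
  0x299F + 0xF16F = 0x11B0E → wrap carry → 0x1B0F
One's-complement sum = 0x1B0F.
Checksum = ~0x1B0F & 0xFFFF = 0xE4F0.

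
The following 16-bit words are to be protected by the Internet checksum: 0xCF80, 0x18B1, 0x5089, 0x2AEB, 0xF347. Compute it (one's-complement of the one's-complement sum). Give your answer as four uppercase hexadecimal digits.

A911

One's-complement addition (fold any carry out of bit 15 back into bit 0):
  0xCF80 + 0x18B1 = 0x0E831
  0xE831 + 0x5089 = 0x138BA → wrap carry → 0x38BB
  0x38BB + 0x2AEB = 0x063A6
  0x63A6 + 0xF347 = 0x156ED → wrap carry → 0x56EE
One's-complement sum = 0x56EE.
Checksum = ~0x56EE & 0xFFFF = 0xA911.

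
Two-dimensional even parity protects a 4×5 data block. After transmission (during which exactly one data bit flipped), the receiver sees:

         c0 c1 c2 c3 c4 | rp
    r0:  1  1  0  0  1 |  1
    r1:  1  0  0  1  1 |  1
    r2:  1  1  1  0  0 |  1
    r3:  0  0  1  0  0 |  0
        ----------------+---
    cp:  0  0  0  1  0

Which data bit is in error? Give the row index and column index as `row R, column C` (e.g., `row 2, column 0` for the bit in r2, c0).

Recompute each row's even parity and compare to rp:
  r0: data parity 1, sent rp 1 → ok
  r1: data parity 1, sent rp 1 → ok
  r2: data parity 1, sent rp 1 → ok
  r3: data parity 1, sent rp 0 → mismatch
Recompute each column's even parity and compare to cp:
  c0: data parity 1, sent cp 0 → mismatch
  c1: data parity 0, sent cp 0 → ok
  c2: data parity 0, sent cp 0 → ok
  c3: data parity 1, sent cp 1 → ok
  c4: data parity 0, sent cp 0 → ok
Exactly one row (r3) and one column (c0) fail → the flipped bit is at their intersection.

row 3, column 0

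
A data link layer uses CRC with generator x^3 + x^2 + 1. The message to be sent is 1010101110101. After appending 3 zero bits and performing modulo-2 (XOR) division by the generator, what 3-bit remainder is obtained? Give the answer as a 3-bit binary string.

Append 3 zeros: 1010101110101000. Divide by 1101 (XOR where the leading bit is 1):
  pos 0: 1010 XOR 1101 = 0111
  pos 1: 1111 XOR 1101 = 0010
  pos 3: 1001 XOR 1101 = 0100
  pos 4: 1001 XOR 1101 = 0100
  pos 5: 1001 XOR 1101 = 0100
  pos 6: 1000 XOR 1101 = 0101
  pos 7: 1011 XOR 1101 = 0110
  pos 8: 1100 XOR 1101 = 0001
  pos 11: 1100 XOR 1101 = 0001
Remainder (last 3 bits) = 010. This is the CRC / FCS.

010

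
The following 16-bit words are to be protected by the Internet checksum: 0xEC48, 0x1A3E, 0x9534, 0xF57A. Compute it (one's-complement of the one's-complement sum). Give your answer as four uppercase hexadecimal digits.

One's-complement addition (fold any carry out of bit 15 back into bit 0):
  0xEC48 + 0x1A3E = 0x10686 → wrap carry → 0x0687
  0x0687 + 0x9534 = 0x09BBB
  0x9BBB + 0xF57A = 0x19135 → wrap carry → 0x9136
One's-complement sum = 0x9136.
Checksum = ~0x9136 & 0xFFFF = 0x6EC9.

6EC9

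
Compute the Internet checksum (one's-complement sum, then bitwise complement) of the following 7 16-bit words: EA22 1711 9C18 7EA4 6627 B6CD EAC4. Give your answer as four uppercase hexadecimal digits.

One's-complement addition (fold any carry out of bit 15 back into bit 0):
  0xEA22 + 0x1711 = 0x10133 → wrap carry → 0x0134
  0x0134 + 0x9C18 = 0x09D4C
  0x9D4C + 0x7EA4 = 0x11BF0 → wrap carry → 0x1BF1
  0x1BF1 + 0x6627 = 0x08218
  0x8218 + 0xB6CD = 0x138E5 → wrap carry → 0x38E6
  0x38E6 + 0xEAC4 = 0x123AA → wrap carry → 0x23AB
One's-complement sum = 0x23AB.
Checksum = ~0x23AB & 0xFFFF = 0xDC54.

DC54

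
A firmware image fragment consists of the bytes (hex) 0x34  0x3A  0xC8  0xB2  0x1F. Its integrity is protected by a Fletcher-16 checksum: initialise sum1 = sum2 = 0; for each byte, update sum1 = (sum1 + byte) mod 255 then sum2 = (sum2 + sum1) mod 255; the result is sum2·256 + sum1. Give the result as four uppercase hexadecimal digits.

Running sums (mod 255):
  after byte 0 (0x34): sum1=52, sum2=52
  after byte 1 (0x3A): sum1=110, sum2=162
  after byte 2 (0xC8): sum1=55, sum2=217
  after byte 3 (0xB2): sum1=233, sum2=195
  after byte 4 (0x1F): sum1=9, sum2=204
Checksum = sum2·256 + sum1 = 204·256 + 9 = 52233 = 0xCC09.

CC09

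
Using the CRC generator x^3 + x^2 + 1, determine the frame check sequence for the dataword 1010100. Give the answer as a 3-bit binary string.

110

Append 3 zeros: 1010100000. Divide by 1101 (XOR where the leading bit is 1):
  pos 0: 1010 XOR 1101 = 0111
  pos 1: 1111 XOR 1101 = 0010
  pos 3: 1000 XOR 1101 = 0101
  pos 4: 1010 XOR 1101 = 0111
  pos 5: 1110 XOR 1101 = 0011
Remainder (last 3 bits) = 110. This is the CRC / FCS.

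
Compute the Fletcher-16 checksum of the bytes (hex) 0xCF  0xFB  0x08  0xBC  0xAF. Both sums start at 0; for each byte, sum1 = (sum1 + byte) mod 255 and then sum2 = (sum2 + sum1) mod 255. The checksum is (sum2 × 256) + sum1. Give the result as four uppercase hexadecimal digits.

Running sums (mod 255):
  after byte 0 (0xCF): sum1=207, sum2=207
  after byte 1 (0xFB): sum1=203, sum2=155
  after byte 2 (0x08): sum1=211, sum2=111
  after byte 3 (0xBC): sum1=144, sum2=0
  after byte 4 (0xAF): sum1=64, sum2=64
Checksum = sum2·256 + sum1 = 64·256 + 64 = 16448 = 0x4040.

4040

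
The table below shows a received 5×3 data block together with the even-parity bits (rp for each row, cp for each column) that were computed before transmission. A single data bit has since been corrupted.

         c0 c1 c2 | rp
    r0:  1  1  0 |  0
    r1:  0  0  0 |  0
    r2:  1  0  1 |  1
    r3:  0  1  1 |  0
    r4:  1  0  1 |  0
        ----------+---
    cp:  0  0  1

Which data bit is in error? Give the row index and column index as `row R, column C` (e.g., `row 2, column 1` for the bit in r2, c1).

Recompute each row's even parity and compare to rp:
  r0: data parity 0, sent rp 0 → ok
  r1: data parity 0, sent rp 0 → ok
  r2: data parity 0, sent rp 1 → mismatch
  r3: data parity 0, sent rp 0 → ok
  r4: data parity 0, sent rp 0 → ok
Recompute each column's even parity and compare to cp:
  c0: data parity 1, sent cp 0 → mismatch
  c1: data parity 0, sent cp 0 → ok
  c2: data parity 1, sent cp 1 → ok
Exactly one row (r2) and one column (c0) fail → the flipped bit is at their intersection.

row 2, column 0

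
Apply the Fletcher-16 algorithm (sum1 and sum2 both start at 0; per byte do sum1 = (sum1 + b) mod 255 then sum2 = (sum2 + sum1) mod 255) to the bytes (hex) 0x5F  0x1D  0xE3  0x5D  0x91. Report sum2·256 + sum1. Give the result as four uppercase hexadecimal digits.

Running sums (mod 255):
  after byte 0 (0x5F): sum1=95, sum2=95
  after byte 1 (0x1D): sum1=124, sum2=219
  after byte 2 (0xE3): sum1=96, sum2=60
  after byte 3 (0x5D): sum1=189, sum2=249
  after byte 4 (0x91): sum1=79, sum2=73
Checksum = sum2·256 + sum1 = 73·256 + 79 = 18767 = 0x494F.

494F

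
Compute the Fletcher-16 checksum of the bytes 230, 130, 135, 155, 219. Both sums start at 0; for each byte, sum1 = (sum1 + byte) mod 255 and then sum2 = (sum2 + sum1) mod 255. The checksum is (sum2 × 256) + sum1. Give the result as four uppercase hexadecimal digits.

Running sums (mod 255):
  after byte 0 (230): sum1=230, sum2=230
  after byte 1 (130): sum1=105, sum2=80
  after byte 2 (135): sum1=240, sum2=65
  after byte 3 (155): sum1=140, sum2=205
  after byte 4 (219): sum1=104, sum2=54
Checksum = sum2·256 + sum1 = 54·256 + 104 = 13928 = 0x3668.

3668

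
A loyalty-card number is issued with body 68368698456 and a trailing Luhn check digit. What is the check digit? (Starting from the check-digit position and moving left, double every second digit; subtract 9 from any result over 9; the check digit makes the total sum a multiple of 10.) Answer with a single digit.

1

Partial digits right→left: 6 5 4 8 9 6 8 6 3 8 6
Double every second digit counting from the check-digit position (so the 1st, 3rd, 5th, ... of the partial from the right).
  doubled (with −9 where >9): 3 8 9 7 6 3 → sum 36
  kept as-is: 5 8 6 6 8 → sum 33
Total = 36 + 33 = 69.
Check digit = (10 − (69 mod 10)) mod 10 = 1.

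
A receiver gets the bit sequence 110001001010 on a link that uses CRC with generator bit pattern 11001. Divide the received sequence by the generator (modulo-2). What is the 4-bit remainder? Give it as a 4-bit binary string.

Modulo-2 division of 110001001010 by 11001:
  pos 0: 11000 XOR 11001 = 00001
  pos 4: 11001 XOR 11001 = 00000
Remainder = 0010 (nonzero — an error is detected).

0010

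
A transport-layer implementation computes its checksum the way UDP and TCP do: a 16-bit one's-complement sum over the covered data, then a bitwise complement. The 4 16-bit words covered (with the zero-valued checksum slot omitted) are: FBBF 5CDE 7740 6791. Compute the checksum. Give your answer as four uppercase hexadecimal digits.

One's-complement addition (fold any carry out of bit 15 back into bit 0):
  0xFBBF + 0x5CDE = 0x1589D → wrap carry → 0x589E
  0x589E + 0x7740 = 0x0CFDE
  0xCFDE + 0x6791 = 0x1376F → wrap carry → 0x3770
One's-complement sum = 0x3770.
Checksum = ~0x3770 & 0xFFFF = 0xC88F.

C88F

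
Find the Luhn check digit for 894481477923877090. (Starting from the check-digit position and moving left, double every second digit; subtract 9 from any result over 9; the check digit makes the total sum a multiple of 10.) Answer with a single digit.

Partial digits right→left: 0 9 0 7 7 8 3 2 9 7 7 4 1 8 4 4 9 8
Double every second digit counting from the check-digit position (so the 1st, 3rd, 5th, ... of the partial from the right).
  doubled (with −9 where >9): 0 0 5 6 9 5 2 8 9 → sum 44
  kept as-is: 9 7 8 2 7 4 8 4 8 → sum 57
Total = 44 + 57 = 101.
Check digit = (10 − (101 mod 10)) mod 10 = 9.

9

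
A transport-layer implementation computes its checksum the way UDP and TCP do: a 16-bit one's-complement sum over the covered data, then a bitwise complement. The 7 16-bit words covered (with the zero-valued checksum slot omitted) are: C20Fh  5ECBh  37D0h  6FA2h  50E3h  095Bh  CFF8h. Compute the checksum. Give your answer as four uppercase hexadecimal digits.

One's-complement addition (fold any carry out of bit 15 back into bit 0):
  0xC20F + 0x5ECB = 0x120DA → wrap carry → 0x20DB
  0x20DB + 0x37D0 = 0x058AB
  0x58AB + 0x6FA2 = 0x0C84D
  0xC84D + 0x50E3 = 0x11930 → wrap carry → 0x1931
  0x1931 + 0x095B = 0x0228C
  0x228C + 0xCFF8 = 0x0F284
One's-complement sum = 0xF284.
Checksum = ~0xF284 & 0xFFFF = 0x0D7B.

0D7B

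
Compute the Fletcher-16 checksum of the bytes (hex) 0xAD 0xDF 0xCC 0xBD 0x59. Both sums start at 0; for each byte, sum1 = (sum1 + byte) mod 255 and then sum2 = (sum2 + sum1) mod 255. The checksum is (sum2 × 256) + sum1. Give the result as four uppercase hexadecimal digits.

1F71

Running sums (mod 255):
  after byte 0 (0xAD): sum1=173, sum2=173
  after byte 1 (0xDF): sum1=141, sum2=59
  after byte 2 (0xCC): sum1=90, sum2=149
  after byte 3 (0xBD): sum1=24, sum2=173
  after byte 4 (0x59): sum1=113, sum2=31
Checksum = sum2·256 + sum1 = 31·256 + 113 = 8049 = 0x1F71.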